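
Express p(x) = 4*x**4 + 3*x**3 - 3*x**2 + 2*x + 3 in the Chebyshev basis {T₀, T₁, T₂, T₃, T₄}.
(3)T₀ + (17/4)T₁ + (1/2)T₂ + (3/4)T₃ + (1/2)T₄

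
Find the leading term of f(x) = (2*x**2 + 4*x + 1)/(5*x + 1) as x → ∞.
2*x/5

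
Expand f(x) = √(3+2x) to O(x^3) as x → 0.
sqrt(3) + sqrt(3)*x/3 - sqrt(3)*x**2/18 + O(x**3)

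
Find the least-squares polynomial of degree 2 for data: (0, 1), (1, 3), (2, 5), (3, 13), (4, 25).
53/35 + (-57/35)x + (13/7)x²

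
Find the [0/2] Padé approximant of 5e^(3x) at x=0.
5/(9*x**2/2 - 3*x + 1)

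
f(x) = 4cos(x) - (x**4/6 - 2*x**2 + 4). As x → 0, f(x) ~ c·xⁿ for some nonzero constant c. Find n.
6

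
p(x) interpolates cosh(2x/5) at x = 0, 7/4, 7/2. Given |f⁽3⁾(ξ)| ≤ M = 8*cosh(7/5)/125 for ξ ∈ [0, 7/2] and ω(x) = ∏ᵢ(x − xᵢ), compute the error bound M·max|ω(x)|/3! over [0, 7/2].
343*sqrt(3)*cosh(7/5)/27000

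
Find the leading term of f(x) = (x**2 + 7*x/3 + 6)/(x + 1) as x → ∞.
x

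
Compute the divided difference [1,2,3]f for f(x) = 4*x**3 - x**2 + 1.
23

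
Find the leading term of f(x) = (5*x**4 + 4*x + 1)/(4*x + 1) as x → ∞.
5*x**3/4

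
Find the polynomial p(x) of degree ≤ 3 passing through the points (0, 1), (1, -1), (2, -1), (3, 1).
x**2 - 3*x + 1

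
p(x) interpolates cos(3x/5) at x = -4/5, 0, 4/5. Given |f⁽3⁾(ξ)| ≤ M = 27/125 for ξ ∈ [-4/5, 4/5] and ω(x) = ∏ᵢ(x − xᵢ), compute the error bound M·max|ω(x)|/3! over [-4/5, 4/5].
64*sqrt(3)/15625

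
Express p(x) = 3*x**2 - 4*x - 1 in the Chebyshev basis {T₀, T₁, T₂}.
(1/2)T₀ + (-4)T₁ + (3/2)T₂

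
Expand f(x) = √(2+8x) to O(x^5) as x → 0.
sqrt(2) + 2*sqrt(2)*x - 2*sqrt(2)*x**2 + 4*sqrt(2)*x**3 - 10*sqrt(2)*x**4 + O(x**5)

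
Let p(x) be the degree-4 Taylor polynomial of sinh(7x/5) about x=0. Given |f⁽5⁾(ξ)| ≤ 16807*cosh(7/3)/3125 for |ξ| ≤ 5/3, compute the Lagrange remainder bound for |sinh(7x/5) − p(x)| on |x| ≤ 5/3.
16807*cosh(7/3)/29160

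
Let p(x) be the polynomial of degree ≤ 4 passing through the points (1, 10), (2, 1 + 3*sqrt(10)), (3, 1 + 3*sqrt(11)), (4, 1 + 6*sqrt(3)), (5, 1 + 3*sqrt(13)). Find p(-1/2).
-2079*sqrt(10)/32 - 1155*sqrt(3)/16 + 945*sqrt(13)/128 + 10523/128 + 4455*sqrt(11)/64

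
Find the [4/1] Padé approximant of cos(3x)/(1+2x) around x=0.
(27*x**4/8 - 9*x**2/2 + 1)/(2*x + 1)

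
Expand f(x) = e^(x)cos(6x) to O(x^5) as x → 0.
1 + x - 35*x**2/2 - 107*x**3/6 + 1081*x**4/24 + O(x**5)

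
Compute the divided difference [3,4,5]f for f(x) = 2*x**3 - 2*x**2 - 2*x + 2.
22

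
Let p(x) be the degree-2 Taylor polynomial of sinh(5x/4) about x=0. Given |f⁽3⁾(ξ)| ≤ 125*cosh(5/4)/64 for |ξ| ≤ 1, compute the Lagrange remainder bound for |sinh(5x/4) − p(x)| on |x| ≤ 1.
125*cosh(5/4)/384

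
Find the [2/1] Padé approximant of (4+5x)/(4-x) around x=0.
(5*x/4 + 1)/(1 - x/4)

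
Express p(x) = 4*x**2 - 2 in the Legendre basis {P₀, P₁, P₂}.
(-2/3)P₀ + (8/3)P₂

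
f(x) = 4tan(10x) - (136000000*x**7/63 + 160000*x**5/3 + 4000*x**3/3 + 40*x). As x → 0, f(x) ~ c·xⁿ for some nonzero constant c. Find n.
9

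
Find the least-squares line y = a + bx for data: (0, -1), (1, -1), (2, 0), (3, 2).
a = -3/2, b = 1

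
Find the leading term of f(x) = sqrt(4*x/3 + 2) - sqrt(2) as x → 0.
sqrt(2)*x/3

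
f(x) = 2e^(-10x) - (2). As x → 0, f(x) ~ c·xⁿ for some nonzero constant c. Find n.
1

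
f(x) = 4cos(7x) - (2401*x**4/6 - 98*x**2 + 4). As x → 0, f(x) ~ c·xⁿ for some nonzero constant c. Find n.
6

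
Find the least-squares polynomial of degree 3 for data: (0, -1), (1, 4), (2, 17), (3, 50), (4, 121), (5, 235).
-52/63 + (824/189)x + (-73/36)x² + (229/108)x³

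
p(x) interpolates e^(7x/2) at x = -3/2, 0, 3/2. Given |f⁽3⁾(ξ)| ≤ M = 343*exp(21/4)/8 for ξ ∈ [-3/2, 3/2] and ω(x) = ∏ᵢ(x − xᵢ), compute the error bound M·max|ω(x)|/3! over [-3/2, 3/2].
343*sqrt(3)*exp(21/4)/64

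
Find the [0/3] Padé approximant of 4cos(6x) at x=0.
4/(18*x**2 + 1)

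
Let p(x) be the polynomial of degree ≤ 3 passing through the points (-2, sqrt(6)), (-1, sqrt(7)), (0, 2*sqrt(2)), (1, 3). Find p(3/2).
-35*sqrt(2)/8 - 5*sqrt(6)/16 + 21*sqrt(7)/16 + 105/16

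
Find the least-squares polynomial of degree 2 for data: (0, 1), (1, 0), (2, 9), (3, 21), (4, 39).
16/35 + (-141/70)x + (41/14)x²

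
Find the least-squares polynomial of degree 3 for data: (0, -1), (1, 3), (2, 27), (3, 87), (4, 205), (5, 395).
-62/63 + (131/378)x + (43/63)x² + (163/54)x³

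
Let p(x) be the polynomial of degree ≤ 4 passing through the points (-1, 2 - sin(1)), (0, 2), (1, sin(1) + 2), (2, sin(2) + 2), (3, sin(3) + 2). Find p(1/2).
-5*sin(2)/32 + 3*sin(3)/128 + 95*sin(1)/128 + 2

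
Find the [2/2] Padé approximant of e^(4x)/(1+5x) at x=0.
(392*x**2/129 + 116*x/43 + 1)/(-808*x**2/129 + 159*x/43 + 1)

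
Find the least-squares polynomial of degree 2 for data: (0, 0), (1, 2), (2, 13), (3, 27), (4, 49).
-9/35 + (1/70)x + (43/14)x²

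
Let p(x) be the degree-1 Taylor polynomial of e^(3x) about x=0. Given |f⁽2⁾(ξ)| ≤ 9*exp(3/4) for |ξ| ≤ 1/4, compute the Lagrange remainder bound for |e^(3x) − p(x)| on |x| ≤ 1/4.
9*exp(3/4)/32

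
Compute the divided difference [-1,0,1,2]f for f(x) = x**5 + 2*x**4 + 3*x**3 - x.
12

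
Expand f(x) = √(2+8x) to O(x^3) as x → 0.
sqrt(2) + 2*sqrt(2)*x - 2*sqrt(2)*x**2 + O(x**3)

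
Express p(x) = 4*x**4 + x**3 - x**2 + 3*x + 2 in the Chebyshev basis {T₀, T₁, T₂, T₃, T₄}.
(3)T₀ + (15/4)T₁ + (3/2)T₂ + (1/4)T₃ + (1/2)T₄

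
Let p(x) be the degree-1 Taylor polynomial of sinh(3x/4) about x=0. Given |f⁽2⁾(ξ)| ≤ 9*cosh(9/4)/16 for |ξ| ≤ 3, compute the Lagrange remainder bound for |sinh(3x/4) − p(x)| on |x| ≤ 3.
81*cosh(9/4)/32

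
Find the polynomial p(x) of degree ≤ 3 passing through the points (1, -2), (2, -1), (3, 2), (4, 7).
x**2 - 2*x - 1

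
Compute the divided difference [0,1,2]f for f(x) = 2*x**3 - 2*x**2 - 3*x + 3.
4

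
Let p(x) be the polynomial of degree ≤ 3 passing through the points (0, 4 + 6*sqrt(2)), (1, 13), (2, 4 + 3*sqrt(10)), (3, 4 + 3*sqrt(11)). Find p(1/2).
-15*sqrt(10)/16 + 3*sqrt(11)/16 + 15*sqrt(2)/8 + 199/16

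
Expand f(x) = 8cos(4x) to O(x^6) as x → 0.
8 - 64*x**2 + 256*x**4/3 + O(x**6)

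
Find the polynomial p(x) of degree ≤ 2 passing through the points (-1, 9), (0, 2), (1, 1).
3*x**2 - 4*x + 2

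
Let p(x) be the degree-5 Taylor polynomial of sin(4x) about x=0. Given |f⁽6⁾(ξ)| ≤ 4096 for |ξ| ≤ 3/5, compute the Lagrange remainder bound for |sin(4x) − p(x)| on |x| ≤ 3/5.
20736/78125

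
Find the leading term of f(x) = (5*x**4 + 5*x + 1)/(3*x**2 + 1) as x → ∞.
5*x**2/3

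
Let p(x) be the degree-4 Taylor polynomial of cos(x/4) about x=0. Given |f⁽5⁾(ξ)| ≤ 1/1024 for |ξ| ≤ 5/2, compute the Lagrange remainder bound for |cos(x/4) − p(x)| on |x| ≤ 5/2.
625/786432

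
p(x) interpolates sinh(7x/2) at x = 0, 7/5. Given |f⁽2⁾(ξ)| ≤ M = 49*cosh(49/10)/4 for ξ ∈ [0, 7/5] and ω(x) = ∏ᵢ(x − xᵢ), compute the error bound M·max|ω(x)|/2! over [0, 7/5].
2401*cosh(49/10)/800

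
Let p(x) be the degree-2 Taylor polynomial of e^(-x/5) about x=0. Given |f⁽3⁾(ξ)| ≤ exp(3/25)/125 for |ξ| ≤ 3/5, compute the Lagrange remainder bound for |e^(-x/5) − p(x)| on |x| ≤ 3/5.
9*exp(3/25)/31250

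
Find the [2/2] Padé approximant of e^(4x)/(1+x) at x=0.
(8*x**2/9 + 4*x/3 + 1)/(8*x**2/9 - 5*x/3 + 1)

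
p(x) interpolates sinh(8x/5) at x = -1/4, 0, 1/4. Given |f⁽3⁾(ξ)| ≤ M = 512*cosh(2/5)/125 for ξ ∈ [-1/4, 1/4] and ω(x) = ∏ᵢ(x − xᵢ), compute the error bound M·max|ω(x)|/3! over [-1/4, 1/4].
8*sqrt(3)*cosh(2/5)/3375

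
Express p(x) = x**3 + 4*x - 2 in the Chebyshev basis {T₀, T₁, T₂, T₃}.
(-2)T₀ + (19/4)T₁ + (1/4)T₃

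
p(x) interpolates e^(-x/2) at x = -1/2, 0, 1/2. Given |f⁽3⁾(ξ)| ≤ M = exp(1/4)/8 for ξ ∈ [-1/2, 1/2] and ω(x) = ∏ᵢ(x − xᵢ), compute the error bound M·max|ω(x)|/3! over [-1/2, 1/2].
sqrt(3)*exp(1/4)/1728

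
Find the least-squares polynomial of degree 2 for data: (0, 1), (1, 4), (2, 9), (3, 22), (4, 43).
59/35 + (-83/35)x + (22/7)x²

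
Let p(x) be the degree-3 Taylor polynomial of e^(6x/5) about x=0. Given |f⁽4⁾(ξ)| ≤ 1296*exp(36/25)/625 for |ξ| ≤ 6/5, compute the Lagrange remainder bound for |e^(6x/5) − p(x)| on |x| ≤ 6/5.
69984*exp(36/25)/390625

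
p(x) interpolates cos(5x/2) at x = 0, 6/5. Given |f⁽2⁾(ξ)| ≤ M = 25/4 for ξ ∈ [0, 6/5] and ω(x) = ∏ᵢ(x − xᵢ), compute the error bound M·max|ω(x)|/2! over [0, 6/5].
9/8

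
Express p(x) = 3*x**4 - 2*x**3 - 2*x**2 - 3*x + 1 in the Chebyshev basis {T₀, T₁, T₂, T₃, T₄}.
(9/8)T₀ + (-9/2)T₁ + (1/2)T₂ + (-1/2)T₃ + (3/8)T₄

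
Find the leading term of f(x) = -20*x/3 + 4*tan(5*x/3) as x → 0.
500*x**3/81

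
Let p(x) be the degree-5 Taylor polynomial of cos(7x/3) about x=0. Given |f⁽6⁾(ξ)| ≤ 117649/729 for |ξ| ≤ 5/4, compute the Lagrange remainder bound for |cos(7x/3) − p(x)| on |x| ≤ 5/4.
367653125/429981696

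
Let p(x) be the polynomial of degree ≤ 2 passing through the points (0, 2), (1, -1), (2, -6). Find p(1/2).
3/4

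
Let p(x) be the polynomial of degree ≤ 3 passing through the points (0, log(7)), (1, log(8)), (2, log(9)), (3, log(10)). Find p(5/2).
-15*log(2)/16 + log(7)/16 + 5*log(10)/16 + 15*log(3)/8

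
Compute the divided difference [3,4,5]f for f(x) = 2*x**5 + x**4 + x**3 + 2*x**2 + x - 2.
1431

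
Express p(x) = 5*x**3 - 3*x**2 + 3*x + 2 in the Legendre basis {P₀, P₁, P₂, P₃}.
P₀ + (6)P₁ + (-2)P₂ + (2)P₃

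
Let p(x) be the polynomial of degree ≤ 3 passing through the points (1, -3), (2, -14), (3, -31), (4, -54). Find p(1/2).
1/4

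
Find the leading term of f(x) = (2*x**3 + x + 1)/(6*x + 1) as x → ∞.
x**2/3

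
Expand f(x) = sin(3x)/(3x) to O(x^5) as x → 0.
1 - 3*x**2/2 + 27*x**4/40 + O(x**5)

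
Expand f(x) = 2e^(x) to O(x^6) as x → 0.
2 + 2*x + x**2 + x**3/3 + x**4/12 + x**5/60 + O(x**6)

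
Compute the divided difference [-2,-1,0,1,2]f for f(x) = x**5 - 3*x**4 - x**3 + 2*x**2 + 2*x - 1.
-3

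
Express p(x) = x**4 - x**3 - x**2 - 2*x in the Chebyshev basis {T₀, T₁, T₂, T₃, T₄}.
(-1/8)T₀ + (-11/4)T₁ + (-1/4)T₃ + (1/8)T₄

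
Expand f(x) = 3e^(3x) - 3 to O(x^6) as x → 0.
9*x + 27*x**2/2 + 27*x**3/2 + 81*x**4/8 + 243*x**5/40 + O(x**6)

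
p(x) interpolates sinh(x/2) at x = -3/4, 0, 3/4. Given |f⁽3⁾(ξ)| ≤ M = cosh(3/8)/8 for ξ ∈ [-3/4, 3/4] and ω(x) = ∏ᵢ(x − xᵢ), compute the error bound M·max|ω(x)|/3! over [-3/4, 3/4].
sqrt(3)*cosh(3/8)/512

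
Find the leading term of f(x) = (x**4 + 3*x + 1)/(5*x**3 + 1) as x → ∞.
x/5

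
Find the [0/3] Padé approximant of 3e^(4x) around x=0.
3/(-32*x**3/3 + 8*x**2 - 4*x + 1)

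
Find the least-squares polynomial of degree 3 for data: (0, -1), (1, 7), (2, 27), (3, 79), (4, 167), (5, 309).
-17/21 + (223/63)x + (59/42)x² + (37/18)x³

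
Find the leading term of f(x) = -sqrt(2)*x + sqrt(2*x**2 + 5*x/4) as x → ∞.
5*sqrt(2)/16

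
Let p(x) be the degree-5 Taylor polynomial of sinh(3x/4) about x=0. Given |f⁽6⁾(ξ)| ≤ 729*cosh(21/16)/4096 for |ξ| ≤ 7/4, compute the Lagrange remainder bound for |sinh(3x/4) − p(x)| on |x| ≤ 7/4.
9529569*cosh(21/16)/1342177280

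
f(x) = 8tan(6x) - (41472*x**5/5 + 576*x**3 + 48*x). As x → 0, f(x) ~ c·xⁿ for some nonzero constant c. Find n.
7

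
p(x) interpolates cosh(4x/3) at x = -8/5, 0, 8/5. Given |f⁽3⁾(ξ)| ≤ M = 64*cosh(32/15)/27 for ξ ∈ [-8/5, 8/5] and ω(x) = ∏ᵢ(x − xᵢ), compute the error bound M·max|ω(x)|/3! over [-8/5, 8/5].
32768*sqrt(3)*cosh(32/15)/91125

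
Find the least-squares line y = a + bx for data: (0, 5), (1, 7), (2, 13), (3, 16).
a = 22/5, b = 39/10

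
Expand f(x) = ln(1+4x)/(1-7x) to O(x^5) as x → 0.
4*x + 20*x**2 + 484*x**3/3 + 3196*x**4/3 + O(x**5)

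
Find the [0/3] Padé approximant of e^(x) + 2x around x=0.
1/(-145*x**3/6 + 17*x**2/2 - 3*x + 1)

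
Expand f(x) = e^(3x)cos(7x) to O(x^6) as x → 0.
1 + 3*x - 20*x**2 - 69*x**3 - 41*x**4/6 + 1919*x**5/10 + O(x**6)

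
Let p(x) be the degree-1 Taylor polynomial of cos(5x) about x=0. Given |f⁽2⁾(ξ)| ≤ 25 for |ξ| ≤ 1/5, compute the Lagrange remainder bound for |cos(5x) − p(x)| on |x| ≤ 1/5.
1/2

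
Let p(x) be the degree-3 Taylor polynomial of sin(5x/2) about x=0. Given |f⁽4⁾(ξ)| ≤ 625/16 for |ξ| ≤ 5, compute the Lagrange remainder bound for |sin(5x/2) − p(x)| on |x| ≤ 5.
390625/384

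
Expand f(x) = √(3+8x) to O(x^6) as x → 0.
sqrt(3) + 4*sqrt(3)*x/3 - 8*sqrt(3)*x**2/9 + 32*sqrt(3)*x**3/27 - 160*sqrt(3)*x**4/81 + 896*sqrt(3)*x**5/243 + O(x**6)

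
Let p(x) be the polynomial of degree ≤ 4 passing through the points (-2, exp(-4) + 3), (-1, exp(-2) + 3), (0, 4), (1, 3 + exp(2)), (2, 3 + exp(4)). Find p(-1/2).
(-5 + 60*exp(2) + (-20*exp(2) + 3*exp(4) + 474)*exp(4))*exp(-4)/128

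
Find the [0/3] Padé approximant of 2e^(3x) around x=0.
2/(-9*x**3/2 + 9*x**2/2 - 3*x + 1)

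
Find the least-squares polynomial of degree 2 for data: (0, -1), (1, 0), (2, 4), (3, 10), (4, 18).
-39/35 + (8/35)x + (8/7)x²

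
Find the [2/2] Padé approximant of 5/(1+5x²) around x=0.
5/(5*x**2 + 1)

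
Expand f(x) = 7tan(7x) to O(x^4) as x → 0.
49*x + 2401*x**3/3 + O(x**4)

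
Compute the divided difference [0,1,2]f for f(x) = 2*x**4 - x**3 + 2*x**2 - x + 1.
13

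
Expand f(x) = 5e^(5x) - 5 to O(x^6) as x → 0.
25*x + 125*x**2/2 + 625*x**3/6 + 3125*x**4/24 + 3125*x**5/24 + O(x**6)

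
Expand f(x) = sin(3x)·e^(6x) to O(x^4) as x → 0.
3*x + 18*x**2 + 99*x**3/2 + O(x**4)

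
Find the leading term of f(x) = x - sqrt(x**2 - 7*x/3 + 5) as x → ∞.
7/6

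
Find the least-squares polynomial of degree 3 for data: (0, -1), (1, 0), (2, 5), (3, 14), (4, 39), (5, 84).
-11/9 + (694/189)x + (-170/63)x² + (29/27)x³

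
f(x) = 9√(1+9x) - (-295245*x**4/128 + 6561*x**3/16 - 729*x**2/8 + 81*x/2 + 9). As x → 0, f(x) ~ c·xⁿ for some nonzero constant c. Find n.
5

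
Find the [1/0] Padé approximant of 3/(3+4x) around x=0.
1 - 4*x/3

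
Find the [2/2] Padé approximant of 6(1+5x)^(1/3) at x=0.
(350*x**2/9 + 35*x + 6)/(125*x**2/54 + 25*x/6 + 1)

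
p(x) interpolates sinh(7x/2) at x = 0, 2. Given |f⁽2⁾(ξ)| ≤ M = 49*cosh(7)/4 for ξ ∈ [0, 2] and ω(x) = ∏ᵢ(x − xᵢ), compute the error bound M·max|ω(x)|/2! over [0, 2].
49*cosh(7)/8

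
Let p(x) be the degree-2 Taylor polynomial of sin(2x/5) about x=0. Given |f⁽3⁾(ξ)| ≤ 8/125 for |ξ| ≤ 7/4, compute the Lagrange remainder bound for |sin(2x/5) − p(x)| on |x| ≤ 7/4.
343/6000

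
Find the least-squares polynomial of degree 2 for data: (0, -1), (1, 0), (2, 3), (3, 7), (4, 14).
-33/35 + (-1/70)x + (13/14)x²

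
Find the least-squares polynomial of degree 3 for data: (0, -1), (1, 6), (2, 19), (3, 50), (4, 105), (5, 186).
-40/63 + (163/54)x + (89/63)x² + (59/54)x³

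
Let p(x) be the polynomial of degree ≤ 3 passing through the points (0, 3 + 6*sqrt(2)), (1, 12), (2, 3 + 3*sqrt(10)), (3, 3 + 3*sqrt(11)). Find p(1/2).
-15*sqrt(10)/16 + 3*sqrt(11)/16 + 15*sqrt(2)/8 + 183/16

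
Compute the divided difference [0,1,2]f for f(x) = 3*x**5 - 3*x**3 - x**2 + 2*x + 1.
35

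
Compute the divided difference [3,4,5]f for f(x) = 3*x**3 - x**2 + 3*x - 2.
35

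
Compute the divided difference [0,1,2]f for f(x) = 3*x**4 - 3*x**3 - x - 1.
12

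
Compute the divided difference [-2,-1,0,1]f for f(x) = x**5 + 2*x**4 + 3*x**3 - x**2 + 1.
4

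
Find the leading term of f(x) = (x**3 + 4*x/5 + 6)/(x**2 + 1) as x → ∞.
x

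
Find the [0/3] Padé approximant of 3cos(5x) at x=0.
3/(25*x**2/2 + 1)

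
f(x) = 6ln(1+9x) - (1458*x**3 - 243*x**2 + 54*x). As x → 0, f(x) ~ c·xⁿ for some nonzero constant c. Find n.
4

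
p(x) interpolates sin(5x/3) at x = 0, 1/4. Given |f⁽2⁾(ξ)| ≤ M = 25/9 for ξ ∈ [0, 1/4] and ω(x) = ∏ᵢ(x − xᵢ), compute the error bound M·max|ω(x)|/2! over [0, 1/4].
25/1152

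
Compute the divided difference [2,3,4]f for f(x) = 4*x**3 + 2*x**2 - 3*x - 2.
38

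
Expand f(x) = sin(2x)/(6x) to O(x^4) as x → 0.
1/3 - 2*x**2/9 + O(x**4)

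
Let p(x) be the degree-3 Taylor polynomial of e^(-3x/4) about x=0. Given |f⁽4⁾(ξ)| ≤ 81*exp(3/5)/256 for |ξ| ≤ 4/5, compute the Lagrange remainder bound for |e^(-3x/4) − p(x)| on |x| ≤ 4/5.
27*exp(3/5)/5000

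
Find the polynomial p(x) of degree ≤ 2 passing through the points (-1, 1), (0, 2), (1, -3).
-3*x**2 - 2*x + 2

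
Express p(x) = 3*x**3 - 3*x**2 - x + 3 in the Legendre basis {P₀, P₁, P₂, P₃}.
(2)P₀ + (4/5)P₁ + (-2)P₂ + (6/5)P₃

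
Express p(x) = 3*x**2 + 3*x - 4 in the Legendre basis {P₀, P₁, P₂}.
(-3)P₀ + (3)P₁ + (2)P₂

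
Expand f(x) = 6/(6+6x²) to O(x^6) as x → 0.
1 - x**2 + x**4 + O(x**6)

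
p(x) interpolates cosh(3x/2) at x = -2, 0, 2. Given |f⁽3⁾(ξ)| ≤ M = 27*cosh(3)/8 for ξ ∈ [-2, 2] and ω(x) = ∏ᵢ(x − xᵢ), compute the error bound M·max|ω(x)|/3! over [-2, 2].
sqrt(3)*cosh(3)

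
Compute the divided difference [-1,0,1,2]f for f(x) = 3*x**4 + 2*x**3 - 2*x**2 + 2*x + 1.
8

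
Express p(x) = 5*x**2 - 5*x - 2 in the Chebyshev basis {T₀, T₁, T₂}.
(1/2)T₀ + (-5)T₁ + (5/2)T₂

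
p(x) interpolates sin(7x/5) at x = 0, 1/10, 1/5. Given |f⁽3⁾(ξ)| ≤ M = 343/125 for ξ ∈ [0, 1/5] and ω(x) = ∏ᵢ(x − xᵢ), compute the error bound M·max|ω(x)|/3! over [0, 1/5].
343*sqrt(3)/3375000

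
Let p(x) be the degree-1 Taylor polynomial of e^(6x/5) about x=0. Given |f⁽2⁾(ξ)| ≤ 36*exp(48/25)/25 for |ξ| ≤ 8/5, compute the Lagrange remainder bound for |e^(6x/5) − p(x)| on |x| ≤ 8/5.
1152*exp(48/25)/625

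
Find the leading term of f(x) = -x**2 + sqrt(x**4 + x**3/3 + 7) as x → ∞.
x/6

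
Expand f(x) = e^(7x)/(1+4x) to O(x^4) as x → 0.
1 + 3*x + 25*x**2/2 + 43*x**3/6 + O(x**4)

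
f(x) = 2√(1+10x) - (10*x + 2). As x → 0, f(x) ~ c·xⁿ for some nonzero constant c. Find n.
2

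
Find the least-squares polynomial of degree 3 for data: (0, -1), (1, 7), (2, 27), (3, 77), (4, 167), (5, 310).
-7/9 + (1555/378)x + (185/252)x² + (235/108)x³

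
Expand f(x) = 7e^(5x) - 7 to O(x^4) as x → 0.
35*x + 175*x**2/2 + 875*x**3/6 + O(x**4)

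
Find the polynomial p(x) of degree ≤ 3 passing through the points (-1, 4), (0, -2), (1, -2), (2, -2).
-x**3 + 3*x**2 - 2*x - 2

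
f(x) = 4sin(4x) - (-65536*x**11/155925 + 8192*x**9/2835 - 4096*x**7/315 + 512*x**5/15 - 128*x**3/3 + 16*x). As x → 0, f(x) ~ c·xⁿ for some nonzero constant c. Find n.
13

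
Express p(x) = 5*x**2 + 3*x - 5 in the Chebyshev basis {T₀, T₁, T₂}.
(-5/2)T₀ + (3)T₁ + (5/2)T₂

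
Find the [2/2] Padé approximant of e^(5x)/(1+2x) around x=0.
(325*x**2/108 + 35*x/18 + 1)/(-35*x**2/108 - 19*x/18 + 1)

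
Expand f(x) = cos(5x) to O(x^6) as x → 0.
1 - 25*x**2/2 + 625*x**4/24 + O(x**6)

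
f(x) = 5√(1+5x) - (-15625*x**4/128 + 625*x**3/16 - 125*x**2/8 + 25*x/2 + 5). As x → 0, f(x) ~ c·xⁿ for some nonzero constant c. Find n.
5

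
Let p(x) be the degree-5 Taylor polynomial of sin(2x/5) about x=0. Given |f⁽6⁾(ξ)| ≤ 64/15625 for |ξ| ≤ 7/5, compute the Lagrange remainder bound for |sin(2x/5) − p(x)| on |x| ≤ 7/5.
470596/10986328125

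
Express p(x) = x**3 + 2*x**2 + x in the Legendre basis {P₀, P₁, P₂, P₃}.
(2/3)P₀ + (8/5)P₁ + (4/3)P₂ + (2/5)P₃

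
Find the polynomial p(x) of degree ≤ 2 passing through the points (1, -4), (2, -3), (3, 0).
x**2 - 2*x - 3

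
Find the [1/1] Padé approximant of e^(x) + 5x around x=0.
(71*x/12 + 1)/(1 - x/12)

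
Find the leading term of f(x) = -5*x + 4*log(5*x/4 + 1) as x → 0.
-25*x**2/8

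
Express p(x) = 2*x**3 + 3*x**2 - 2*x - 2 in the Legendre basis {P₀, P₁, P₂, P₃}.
-P₀ + (-4/5)P₁ + (2)P₂ + (4/5)P₃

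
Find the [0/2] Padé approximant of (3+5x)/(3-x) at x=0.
1/(10*x**2/3 - 2*x + 1)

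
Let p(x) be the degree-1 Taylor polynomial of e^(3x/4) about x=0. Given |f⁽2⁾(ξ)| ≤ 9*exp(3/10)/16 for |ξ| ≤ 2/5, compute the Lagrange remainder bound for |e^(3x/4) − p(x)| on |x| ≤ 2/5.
9*exp(3/10)/200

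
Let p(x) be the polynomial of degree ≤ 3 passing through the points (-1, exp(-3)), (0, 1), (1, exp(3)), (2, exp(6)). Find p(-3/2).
((-5*exp(6) - 35 + 21*exp(3))*exp(3) + 35)*exp(-3)/16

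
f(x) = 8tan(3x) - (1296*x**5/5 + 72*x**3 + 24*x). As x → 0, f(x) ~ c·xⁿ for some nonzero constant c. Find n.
7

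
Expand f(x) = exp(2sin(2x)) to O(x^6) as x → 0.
1 + 4*x + 8*x**2 + 8*x**3 - 184*x**5/15 + O(x**6)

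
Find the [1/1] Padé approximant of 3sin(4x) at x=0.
12*x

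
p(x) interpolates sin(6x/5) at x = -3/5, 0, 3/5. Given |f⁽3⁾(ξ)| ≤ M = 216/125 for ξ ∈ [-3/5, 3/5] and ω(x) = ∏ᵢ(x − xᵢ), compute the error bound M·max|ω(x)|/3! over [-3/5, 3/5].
216*sqrt(3)/15625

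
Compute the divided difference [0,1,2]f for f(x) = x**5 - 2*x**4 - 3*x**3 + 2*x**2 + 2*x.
-6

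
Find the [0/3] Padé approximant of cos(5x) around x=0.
1/(25*x**2/2 + 1)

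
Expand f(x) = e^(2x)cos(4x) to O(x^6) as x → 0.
1 + 2*x - 6*x**2 - 44*x**3/3 - 14*x**4/3 + 164*x**5/15 + O(x**6)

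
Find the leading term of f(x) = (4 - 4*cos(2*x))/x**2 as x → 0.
8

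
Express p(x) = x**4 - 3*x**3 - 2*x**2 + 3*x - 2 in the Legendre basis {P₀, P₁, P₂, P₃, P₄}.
(-37/15)P₀ + (6/5)P₁ + (-16/21)P₂ + (-6/5)P₃ + (8/35)P₄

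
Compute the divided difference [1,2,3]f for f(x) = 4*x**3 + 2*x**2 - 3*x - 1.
26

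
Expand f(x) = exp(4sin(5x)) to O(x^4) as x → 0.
1 + 20*x + 200*x**2 + 1250*x**3 + O(x**4)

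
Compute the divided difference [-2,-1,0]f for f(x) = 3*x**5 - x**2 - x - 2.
-46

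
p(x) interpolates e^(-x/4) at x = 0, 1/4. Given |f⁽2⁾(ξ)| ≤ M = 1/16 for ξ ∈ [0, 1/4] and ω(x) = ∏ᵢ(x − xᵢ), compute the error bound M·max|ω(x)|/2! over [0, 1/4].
1/2048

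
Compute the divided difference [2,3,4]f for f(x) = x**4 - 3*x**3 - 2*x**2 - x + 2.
26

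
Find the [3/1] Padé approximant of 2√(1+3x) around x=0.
(-27*x**3/32 + 27*x**2/8 + 27*x/4 + 2)/(15*x/8 + 1)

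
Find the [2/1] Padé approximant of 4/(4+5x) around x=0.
1/(5*x/4 + 1)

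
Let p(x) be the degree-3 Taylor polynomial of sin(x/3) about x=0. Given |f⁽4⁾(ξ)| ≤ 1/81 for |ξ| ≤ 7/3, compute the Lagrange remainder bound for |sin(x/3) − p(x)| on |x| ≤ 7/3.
2401/157464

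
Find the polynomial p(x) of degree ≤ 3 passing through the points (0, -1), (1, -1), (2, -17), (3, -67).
-3*x**3 + x**2 + 2*x - 1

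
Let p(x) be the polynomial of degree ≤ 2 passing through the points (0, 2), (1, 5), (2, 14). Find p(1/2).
11/4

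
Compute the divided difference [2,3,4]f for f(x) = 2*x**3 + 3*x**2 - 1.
21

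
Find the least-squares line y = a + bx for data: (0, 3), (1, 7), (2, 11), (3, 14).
a = 16/5, b = 37/10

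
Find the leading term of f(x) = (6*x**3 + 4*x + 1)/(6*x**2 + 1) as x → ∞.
x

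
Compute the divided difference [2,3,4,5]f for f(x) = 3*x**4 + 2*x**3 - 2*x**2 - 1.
44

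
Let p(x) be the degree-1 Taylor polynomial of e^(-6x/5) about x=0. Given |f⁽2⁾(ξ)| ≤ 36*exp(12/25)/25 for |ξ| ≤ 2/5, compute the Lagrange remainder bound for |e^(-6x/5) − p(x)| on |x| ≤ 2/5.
72*exp(12/25)/625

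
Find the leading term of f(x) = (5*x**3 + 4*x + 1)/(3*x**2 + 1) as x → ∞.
5*x/3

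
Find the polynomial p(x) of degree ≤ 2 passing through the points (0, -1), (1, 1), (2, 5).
x**2 + x - 1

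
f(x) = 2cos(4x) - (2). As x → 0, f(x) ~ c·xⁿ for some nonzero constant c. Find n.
2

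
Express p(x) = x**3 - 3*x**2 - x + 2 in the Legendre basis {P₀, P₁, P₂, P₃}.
P₀ + (-2/5)P₁ + (-2)P₂ + (2/5)P₃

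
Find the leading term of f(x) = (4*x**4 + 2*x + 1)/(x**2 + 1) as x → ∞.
4*x**2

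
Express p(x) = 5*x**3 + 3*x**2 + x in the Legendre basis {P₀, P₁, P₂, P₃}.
P₀ + (4)P₁ + (2)P₂ + (2)P₃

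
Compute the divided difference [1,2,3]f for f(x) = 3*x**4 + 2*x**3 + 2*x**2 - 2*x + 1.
89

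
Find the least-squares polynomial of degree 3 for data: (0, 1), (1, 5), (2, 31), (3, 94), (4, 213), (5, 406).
55/63 + (41/378)x + (379/252)x² + (317/108)x³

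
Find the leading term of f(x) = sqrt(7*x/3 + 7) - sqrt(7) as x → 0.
sqrt(7)*x/6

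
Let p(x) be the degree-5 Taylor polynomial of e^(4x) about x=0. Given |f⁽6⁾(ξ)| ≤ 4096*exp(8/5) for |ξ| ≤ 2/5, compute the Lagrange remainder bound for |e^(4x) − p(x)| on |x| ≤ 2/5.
16384*exp(8/5)/703125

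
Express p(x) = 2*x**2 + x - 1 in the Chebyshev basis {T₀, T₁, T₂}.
T₁ + T₂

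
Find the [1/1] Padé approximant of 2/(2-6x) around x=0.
1/(1 - 3*x)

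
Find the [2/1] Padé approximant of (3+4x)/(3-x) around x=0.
(4*x/3 + 1)/(1 - x/3)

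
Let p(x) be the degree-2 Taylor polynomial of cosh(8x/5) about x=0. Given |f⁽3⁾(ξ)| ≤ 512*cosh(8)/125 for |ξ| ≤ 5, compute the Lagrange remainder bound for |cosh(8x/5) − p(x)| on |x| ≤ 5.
256*cosh(8)/3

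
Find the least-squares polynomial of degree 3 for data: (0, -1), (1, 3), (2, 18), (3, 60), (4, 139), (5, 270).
-58/63 + (691/378)x + (-103/252)x² + (235/108)x³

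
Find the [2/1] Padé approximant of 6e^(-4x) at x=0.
(16*x**2 - 16*x + 6)/(4*x/3 + 1)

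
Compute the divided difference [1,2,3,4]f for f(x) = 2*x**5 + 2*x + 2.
130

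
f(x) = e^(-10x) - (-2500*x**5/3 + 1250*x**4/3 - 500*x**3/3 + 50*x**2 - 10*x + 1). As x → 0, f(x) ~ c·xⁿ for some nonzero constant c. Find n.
6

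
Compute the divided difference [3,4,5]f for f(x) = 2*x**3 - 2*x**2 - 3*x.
22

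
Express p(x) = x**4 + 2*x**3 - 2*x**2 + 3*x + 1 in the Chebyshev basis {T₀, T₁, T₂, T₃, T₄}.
(3/8)T₀ + (9/2)T₁ + (-1/2)T₂ + (1/2)T₃ + (1/8)T₄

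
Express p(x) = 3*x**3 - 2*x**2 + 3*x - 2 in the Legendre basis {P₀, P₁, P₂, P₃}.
(-8/3)P₀ + (24/5)P₁ + (-4/3)P₂ + (6/5)P₃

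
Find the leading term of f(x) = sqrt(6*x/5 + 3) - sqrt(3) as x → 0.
sqrt(3)*x/5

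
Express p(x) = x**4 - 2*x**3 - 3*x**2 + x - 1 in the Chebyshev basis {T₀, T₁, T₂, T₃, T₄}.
(-17/8)T₀ + (-1/2)T₁ - T₂ + (-1/2)T₃ + (1/8)T₄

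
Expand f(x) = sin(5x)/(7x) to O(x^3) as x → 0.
5/7 - 125*x**2/42 + O(x**3)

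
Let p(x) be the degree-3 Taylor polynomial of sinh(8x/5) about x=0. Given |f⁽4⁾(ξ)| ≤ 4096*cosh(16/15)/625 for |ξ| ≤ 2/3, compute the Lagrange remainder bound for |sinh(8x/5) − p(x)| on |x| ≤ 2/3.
8192*cosh(16/15)/151875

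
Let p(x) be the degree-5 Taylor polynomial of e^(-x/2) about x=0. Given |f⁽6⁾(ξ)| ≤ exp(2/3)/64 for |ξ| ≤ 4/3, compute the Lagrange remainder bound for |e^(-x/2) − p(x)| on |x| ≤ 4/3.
4*exp(2/3)/32805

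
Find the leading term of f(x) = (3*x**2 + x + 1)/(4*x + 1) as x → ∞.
3*x/4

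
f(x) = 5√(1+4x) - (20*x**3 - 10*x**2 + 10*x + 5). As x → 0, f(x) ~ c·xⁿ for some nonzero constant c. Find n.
4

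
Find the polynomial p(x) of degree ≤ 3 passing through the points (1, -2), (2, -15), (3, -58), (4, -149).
-3*x**3 + 3*x**2 - x - 1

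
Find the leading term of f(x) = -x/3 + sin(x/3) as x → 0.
-x**3/162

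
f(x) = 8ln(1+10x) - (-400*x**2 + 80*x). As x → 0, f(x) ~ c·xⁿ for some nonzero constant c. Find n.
3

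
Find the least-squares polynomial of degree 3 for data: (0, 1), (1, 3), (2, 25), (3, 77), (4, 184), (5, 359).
11/14 + (43/84)x + (-5/14)x² + (35/12)x³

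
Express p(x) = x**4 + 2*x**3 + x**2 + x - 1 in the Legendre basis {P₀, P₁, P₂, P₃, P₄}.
(-7/15)P₀ + (11/5)P₁ + (26/21)P₂ + (4/5)P₃ + (8/35)P₄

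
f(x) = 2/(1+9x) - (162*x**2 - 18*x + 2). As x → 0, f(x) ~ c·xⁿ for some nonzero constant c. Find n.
3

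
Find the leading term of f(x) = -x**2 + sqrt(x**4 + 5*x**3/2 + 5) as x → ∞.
5*x/4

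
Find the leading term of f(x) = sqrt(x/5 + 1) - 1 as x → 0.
x/10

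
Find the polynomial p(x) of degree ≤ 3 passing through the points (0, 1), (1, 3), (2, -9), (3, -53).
-3*x**3 + 2*x**2 + 3*x + 1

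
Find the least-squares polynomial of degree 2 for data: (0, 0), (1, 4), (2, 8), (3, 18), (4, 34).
24/35 + (-13/35)x + (15/7)x²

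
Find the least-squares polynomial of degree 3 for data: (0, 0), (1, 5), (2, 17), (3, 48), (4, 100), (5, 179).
17/63 + (137/189)x + (265/126)x² + (53/54)x³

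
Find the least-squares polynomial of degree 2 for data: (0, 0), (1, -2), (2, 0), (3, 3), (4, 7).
-12/35 + (-127/70)x + (13/14)x²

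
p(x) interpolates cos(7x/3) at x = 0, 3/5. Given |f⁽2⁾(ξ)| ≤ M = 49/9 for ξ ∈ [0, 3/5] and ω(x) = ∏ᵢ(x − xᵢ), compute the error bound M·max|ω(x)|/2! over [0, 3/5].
49/200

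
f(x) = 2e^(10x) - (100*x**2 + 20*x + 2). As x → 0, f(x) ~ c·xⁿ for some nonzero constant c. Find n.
3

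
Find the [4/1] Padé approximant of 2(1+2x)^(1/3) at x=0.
(32*x**4/243 - 128*x**3/405 + 16*x**2/15 + 64*x/15 + 2)/(22*x/15 + 1)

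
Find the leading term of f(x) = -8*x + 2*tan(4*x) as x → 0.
128*x**3/3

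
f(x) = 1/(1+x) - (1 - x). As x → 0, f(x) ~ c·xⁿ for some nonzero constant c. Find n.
2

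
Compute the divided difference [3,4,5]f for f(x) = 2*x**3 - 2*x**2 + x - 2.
22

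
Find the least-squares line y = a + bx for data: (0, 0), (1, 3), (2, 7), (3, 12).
a = -1/2, b = 4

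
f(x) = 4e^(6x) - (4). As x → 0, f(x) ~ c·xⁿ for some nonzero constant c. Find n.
1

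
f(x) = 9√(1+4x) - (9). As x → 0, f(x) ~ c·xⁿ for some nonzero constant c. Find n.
1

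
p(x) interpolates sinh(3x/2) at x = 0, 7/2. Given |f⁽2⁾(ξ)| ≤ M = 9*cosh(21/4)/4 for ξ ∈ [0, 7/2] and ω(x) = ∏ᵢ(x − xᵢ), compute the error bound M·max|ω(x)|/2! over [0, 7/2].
441*cosh(21/4)/128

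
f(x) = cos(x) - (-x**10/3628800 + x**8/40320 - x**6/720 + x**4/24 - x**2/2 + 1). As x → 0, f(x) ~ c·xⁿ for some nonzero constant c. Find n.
12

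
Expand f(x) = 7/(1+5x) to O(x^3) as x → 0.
7 - 35*x + 175*x**2 + O(x**3)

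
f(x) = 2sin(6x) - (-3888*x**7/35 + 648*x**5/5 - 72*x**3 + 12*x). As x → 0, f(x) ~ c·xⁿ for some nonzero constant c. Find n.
9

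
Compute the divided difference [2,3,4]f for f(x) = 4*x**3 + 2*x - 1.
36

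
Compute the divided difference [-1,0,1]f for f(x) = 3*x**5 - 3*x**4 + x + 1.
-3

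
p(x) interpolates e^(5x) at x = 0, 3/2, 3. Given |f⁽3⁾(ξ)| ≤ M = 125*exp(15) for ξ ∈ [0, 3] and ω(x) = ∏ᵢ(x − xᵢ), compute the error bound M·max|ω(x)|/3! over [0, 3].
125*sqrt(3)*exp(15)/8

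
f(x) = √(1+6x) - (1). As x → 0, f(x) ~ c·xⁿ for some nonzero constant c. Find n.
1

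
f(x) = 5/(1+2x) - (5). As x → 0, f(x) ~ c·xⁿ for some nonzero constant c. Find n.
1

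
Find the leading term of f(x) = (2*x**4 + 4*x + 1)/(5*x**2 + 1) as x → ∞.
2*x**2/5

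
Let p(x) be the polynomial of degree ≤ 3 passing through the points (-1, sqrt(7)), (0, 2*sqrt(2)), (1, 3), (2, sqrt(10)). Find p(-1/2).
-15/16 + sqrt(10)/16 + 5*sqrt(7)/16 + 15*sqrt(2)/8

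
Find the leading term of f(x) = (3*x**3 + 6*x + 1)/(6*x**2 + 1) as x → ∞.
x/2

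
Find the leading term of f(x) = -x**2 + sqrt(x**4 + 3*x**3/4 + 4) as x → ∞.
3*x/8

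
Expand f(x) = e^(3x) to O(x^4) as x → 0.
1 + 3*x + 9*x**2/2 + 9*x**3/2 + O(x**4)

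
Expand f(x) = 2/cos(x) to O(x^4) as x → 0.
2 + x**2 + O(x**4)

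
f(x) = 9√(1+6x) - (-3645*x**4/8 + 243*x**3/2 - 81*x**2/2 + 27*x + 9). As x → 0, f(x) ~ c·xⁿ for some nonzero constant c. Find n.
5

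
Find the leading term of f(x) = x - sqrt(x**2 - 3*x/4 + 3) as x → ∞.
3/8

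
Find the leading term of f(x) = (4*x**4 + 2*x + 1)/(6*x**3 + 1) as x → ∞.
2*x/3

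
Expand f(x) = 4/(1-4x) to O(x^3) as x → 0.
4 + 16*x + 64*x**2 + O(x**3)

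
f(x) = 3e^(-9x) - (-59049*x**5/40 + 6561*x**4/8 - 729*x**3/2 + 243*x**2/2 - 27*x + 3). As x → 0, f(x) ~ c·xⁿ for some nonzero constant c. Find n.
6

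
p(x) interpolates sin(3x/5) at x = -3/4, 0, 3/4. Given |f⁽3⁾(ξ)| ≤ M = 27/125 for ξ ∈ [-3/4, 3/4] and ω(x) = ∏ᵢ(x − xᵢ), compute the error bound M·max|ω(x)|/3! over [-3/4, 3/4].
27*sqrt(3)/8000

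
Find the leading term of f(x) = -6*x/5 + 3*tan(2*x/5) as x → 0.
8*x**3/125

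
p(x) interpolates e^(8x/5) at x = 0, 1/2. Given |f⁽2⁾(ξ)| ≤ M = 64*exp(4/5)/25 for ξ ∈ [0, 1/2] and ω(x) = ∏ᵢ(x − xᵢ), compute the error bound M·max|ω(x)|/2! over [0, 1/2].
2*exp(4/5)/25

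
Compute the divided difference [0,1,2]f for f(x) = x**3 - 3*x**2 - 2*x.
0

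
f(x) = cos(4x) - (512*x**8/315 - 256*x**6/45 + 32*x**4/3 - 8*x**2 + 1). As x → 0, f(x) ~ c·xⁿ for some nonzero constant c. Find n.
10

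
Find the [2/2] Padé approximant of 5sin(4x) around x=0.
20*x/(8*x**2/3 + 1)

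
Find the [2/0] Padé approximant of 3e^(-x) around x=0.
3*x**2/2 - 3*x + 3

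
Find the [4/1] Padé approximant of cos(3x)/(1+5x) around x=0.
(27*x**4/8 - 9*x**2/2 + 1)/(5*x + 1)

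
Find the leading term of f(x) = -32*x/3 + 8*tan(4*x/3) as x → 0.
512*x**3/81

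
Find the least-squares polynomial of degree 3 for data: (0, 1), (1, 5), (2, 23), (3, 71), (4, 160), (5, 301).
151/126 + (-541/756)x + (229/126)x² + (223/108)x³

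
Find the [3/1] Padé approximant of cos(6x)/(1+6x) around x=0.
(9*x**3 - 21*x**2 + x/2 + 1)/(13*x/2 + 1)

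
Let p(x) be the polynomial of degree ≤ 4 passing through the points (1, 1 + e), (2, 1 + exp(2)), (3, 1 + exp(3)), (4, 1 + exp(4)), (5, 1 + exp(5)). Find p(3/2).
-35*exp(3)/64 - 5*exp(5)/128 + 35*e/128 + 1 + 35*exp(2)/32 + 7*exp(4)/32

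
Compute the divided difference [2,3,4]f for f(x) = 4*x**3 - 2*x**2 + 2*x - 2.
34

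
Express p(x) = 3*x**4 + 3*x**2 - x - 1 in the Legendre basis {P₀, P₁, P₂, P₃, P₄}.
(3/5)P₀ - P₁ + (26/7)P₂ + (24/35)P₄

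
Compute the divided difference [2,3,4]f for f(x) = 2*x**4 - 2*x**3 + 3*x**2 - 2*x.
95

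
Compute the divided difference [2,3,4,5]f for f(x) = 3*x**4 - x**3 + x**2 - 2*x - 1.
41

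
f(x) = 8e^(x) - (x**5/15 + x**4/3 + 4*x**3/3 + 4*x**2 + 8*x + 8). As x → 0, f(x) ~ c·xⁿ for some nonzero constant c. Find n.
6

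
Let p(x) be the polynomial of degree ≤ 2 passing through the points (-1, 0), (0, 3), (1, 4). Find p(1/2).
15/4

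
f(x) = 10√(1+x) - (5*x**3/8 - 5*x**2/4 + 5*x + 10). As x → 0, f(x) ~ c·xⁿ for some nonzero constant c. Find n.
4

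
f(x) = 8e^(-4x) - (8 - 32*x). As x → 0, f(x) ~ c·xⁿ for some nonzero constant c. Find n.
2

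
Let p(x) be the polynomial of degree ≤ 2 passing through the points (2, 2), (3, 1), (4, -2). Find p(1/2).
-1/4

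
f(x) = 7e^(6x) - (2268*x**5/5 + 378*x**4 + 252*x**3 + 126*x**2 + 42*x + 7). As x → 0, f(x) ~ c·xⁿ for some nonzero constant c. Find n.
6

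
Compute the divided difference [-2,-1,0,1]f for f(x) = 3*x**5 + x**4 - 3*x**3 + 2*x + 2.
10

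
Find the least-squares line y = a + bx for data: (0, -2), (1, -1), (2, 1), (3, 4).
a = -5/2, b = 2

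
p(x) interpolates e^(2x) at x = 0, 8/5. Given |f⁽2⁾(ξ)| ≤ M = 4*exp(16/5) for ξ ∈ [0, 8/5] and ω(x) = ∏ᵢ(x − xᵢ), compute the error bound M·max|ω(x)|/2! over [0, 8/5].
32*exp(16/5)/25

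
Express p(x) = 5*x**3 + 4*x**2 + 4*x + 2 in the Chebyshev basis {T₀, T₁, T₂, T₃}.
(4)T₀ + (31/4)T₁ + (2)T₂ + (5/4)T₃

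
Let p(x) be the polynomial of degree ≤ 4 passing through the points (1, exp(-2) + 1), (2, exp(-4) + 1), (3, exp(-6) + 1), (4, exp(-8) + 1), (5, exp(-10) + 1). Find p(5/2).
(-5*exp(8) - 20*exp(2) + 3 + 90*exp(4) + 60*exp(6) + 128*exp(10))*exp(-10)/128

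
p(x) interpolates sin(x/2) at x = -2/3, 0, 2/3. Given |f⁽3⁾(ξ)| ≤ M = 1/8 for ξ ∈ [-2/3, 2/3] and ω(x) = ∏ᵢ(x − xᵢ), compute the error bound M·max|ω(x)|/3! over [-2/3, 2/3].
sqrt(3)/729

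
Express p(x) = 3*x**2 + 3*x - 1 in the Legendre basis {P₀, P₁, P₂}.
(3)P₁ + (2)P₂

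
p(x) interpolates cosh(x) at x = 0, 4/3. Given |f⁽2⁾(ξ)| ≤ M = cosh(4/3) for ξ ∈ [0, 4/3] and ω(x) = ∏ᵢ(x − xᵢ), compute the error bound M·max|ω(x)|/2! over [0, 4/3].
2*cosh(4/3)/9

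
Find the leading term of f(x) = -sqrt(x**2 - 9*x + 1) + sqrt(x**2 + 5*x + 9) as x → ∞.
7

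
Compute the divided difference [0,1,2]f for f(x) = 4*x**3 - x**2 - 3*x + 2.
11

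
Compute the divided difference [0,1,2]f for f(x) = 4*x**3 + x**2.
13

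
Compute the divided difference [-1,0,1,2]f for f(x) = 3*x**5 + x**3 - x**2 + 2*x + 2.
16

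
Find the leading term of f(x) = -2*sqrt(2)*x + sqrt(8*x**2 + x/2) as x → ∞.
sqrt(2)/16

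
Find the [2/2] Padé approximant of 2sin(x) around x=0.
2*x/(x**2/6 + 1)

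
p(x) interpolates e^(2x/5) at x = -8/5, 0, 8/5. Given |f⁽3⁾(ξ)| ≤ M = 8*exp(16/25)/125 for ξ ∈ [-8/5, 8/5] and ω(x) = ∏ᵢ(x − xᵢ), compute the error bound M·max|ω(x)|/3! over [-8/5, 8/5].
4096*sqrt(3)*exp(16/25)/421875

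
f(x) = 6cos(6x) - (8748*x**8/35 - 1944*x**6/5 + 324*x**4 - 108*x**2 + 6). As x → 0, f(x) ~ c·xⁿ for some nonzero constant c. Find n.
10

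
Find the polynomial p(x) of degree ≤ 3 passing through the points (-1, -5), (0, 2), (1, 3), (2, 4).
x**3 - 3*x**2 + 3*x + 2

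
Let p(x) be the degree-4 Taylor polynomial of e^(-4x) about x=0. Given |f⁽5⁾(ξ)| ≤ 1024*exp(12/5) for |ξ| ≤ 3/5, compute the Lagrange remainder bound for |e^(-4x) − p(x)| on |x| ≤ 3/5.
10368*exp(12/5)/15625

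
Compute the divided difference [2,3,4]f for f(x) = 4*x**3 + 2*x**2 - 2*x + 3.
38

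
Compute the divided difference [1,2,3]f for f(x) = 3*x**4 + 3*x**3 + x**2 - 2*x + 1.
94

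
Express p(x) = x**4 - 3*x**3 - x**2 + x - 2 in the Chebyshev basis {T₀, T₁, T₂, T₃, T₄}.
(-17/8)T₀ + (-5/4)T₁ + (-3/4)T₃ + (1/8)T₄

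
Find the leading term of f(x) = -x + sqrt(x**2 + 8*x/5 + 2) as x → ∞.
4/5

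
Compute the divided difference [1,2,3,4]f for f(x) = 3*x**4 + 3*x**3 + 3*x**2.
33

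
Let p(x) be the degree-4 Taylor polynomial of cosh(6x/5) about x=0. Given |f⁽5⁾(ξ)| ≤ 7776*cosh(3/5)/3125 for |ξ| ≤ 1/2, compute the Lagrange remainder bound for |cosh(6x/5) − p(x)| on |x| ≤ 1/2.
81*cosh(3/5)/125000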